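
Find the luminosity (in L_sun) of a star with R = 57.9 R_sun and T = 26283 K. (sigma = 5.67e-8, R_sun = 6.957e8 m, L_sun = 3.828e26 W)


R = 57.9 * 6.957e8 m = 4.028103e+10 m. L = 4*pi*R^2*sigma*T^4 = 4*pi*(4.028103e+10)^2 * 5.67e-8 * 26283^4 = 5.5168833e+32 W. L/L_sun = 5.5168833e+32 / 3.828e26 = 1.441e+06

1.441e+06 L_sun


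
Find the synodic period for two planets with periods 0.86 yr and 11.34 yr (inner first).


1/P_syn = |1/P1 - 1/P2| = |1/0.86 - 1/11.34| => P_syn = 0.9306

0.9306 years


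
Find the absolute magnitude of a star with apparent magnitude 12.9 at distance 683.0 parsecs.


M = m - 5*log10(d) + 5 = 12.9 - 5*log10(683.0) + 5 = 3.7279

3.7279


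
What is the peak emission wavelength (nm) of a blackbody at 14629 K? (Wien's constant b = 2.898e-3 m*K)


lam_max = b / T = 2.898e-3 / 14629 = 1.981e-07 m = 198.0997 nm

198.0997 nm


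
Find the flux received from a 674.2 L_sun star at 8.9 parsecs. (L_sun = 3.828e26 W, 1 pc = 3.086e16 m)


F = L / (4*pi*d^2) = 2.581e+29 / (4*pi*(2.747e+17)^2) = 2.723e-07

2.723e-07 W/m^2


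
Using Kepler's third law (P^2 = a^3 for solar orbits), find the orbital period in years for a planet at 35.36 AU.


P = a^(3/2) = 35.36^1.5 = 210.2657

210.2657 years


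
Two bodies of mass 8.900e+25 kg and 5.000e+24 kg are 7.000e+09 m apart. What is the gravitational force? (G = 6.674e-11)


F = G*m1*m2/r^2 = 6.674e-11 * 8.900e+25 * 5.000e+24 / (7.000e+09)^2 = 6.674e-11 * 4.450e+50 / 4.900e+19 = 6.061e+20

6.061e+20 N


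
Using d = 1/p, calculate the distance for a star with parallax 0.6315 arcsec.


d = 1/p = 1/0.6315 = 1.5835

1.5835 pc


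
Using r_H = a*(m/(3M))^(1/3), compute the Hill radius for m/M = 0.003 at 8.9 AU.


r_H = a * (m/3M)^(1/3) = 8.9 * (0.003/3)^(1/3) = 0.89

0.89 AU


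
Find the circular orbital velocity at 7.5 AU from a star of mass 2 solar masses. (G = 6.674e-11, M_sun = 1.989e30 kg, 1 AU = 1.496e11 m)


v = sqrt(GM/r) = sqrt(6.674e-11 * 3.978e+30 / 1.122e+12) = 15382.5757

15382.5757 m/s


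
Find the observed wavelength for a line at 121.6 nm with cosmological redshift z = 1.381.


lam_obs = lam_emit * (1 + z) = 121.6 * (1 + 1.381) = 289.5296

289.5296 nm


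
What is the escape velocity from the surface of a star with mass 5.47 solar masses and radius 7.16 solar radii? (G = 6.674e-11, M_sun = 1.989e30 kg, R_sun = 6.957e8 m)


M = 5.47 * 1.989e30 kg = 1.087983e+31 kg; R = 7.16 * 6.957e8 m = 4.981212e+09 m. v_esc = sqrt(2GM/R) = sqrt(2 * 6.674e-11 * 1.087983e+31 / 4.981212e+09) = 539947.632

539947.632 m/s


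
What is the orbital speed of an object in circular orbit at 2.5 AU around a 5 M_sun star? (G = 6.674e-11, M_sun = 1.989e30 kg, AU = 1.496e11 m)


v = sqrt(GM/r) = sqrt(6.674e-11 * 9.945e+30 / 3.740e+11) = 42126.9186

42126.9186 m/s


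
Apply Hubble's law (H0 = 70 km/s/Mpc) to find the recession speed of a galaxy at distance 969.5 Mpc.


v = H0 * d = 70 * 969.5 = 67865.0

67865.0 km/s


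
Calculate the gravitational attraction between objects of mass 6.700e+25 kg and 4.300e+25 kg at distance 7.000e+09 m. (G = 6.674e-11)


F = G*m1*m2/r^2 = 6.674e-11 * 6.700e+25 * 4.300e+25 / (7.000e+09)^2 = 6.674e-11 * 2.881e+51 / 4.900e+19 = 3.924e+21

3.924e+21 N


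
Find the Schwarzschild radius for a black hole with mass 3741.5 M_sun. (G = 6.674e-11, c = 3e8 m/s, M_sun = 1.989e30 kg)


M = 3741.5 * 1.989e30 kg = 7.4418435e+33 kg. rs = 2GM/c^2 = 2 * 6.674e-11 * 7.4418435e+33 / (3e8)^2 = 1.104e+07

1.104e+07 m


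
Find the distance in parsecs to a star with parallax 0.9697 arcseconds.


d = 1/p = 1/0.9697 = 1.0312

1.0312 pc


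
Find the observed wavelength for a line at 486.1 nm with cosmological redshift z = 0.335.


lam_obs = lam_emit * (1 + z) = 486.1 * (1 + 0.335) = 648.9435

648.9435 nm


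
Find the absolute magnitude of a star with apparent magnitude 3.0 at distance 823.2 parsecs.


M = m - 5*log10(d) + 5 = 3.0 - 5*log10(823.2) + 5 = -6.5775

-6.5775


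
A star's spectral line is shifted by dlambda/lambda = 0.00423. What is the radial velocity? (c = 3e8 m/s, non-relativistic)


v = (dlambda/lambda) * c = 0.00423 * 3e8 = 1.269e+06

1.269e+06 m/s


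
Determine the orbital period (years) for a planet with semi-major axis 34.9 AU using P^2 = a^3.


P = a^(3/2) = 34.9^1.5 = 206.176

206.176 years


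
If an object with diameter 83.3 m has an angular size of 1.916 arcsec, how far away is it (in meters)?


D = size / theta_rad, theta_rad = 1.916 * pi/(180*3600) = 9.289e-06, D = 8.968e+06

8.968e+06 m


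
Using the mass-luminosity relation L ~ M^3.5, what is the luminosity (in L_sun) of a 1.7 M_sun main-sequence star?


L/L_sun = (M/M_sun)^3.5 = 1.7^3.5 = 6.4058

6.4058 L_sun


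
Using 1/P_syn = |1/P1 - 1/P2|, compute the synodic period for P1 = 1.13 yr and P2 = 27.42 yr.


1/P_syn = |1/P1 - 1/P2| = |1/1.13 - 1/27.42| => P_syn = 1.1786

1.1786 years


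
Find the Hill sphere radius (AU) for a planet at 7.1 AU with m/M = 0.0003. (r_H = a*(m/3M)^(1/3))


r_H = a * (m/3M)^(1/3) = 7.1 * (0.0003/3)^(1/3) = 0.3296

0.3296 AU


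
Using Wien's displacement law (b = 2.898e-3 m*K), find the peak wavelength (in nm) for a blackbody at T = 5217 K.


lam_max = b / T = 2.898e-3 / 5217 = 5.555e-07 m = 555.4917 nm

555.4917 nm


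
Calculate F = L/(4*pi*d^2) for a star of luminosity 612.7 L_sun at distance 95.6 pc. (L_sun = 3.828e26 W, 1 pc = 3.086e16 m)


F = L / (4*pi*d^2) = 2.345e+29 / (4*pi*(2.950e+18)^2) = 2.144e-09

2.144e-09 W/m^2


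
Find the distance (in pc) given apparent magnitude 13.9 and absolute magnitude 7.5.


d = 10^((m - M + 5)/5) = 10^((13.9 - 7.5 + 5)/5) = 190.5461

190.5461 pc


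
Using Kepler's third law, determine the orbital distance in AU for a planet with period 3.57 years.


a = P^(2/3) = 3.57^(2/3) = 2.3359

2.3359 AU


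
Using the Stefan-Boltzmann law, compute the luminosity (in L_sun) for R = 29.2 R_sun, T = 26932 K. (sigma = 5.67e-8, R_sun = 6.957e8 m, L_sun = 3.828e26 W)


R = 29.2 * 6.957e8 m = 2.031444e+10 m. L = 4*pi*R^2*sigma*T^4 = 4*pi*(2.031444e+10)^2 * 5.67e-8 * 26932^4 = 1.546952774e+32 W. L/L_sun = 1.546952774e+32 / 3.828e26 = 404115.1448

404115.1448 L_sun


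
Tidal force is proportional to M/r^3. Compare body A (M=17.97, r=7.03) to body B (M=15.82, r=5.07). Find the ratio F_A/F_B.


Ratio = (M1/r1^3) / (M2/r2^3) = (17.97/7.03^3) / (15.82/5.07^3) = 0.4261

0.4261


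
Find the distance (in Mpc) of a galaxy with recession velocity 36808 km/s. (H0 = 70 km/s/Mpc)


d = v / H0 = 36808 / 70 = 525.8286

525.8286 Mpc


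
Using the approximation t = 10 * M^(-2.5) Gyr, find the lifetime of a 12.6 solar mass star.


t = 10 * M^(-2.5) = 10 * 12.6^(-2.5) = 0.0177

0.0177 Gyr


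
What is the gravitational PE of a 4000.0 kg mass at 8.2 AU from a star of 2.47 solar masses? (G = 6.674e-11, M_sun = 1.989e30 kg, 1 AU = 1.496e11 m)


M = 2.47 * 1.989e30 kg = 4.91283e+30 kg; r = 8.2 AU * 1.496e11 m/AU = 1.22672e+12 m. U = -GM*m/r = -(6.674e-11 * 4.91283e+30 * 4000.0) / 1.22672e+12 = -1.069e+12

-1.069e+12 J


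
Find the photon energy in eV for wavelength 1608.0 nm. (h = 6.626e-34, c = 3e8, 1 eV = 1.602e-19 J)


E = hc/lambda = 6.626e-34 * 3e8 / 1.608e-06 = 1.236e-19 J = 0.7717 eV

0.7717 eV


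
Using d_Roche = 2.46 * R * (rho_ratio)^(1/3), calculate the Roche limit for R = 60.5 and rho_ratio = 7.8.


d_Roche = 2.46 * 60.5 * 7.8^(1/3) = 295.1585

295.1585


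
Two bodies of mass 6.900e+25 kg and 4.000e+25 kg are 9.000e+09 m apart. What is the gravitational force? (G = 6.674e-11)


F = G*m1*m2/r^2 = 6.674e-11 * 6.900e+25 * 4.000e+25 / (9.000e+09)^2 = 6.674e-11 * 2.760e+51 / 8.100e+19 = 2.274e+21

2.274e+21 N


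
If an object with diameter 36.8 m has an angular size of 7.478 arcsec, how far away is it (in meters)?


D = size / theta_rad, theta_rad = 7.478 * pi/(180*3600) = 3.625e-05, D = 1.015e+06

1.015e+06 m


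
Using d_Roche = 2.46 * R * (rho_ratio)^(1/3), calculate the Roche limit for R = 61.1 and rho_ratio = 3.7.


d_Roche = 2.46 * 61.1 * 3.7^(1/3) = 232.4753

232.4753


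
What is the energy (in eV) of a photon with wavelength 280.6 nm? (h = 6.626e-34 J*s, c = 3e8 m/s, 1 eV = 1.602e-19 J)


E = hc/lambda = 6.626e-34 * 3e8 / 2.806e-07 = 7.084e-19 J = 4.422 eV

4.422 eV


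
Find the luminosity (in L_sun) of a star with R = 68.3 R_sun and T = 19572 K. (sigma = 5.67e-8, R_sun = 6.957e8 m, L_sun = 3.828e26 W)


R = 68.3 * 6.957e8 m = 4.751631e+10 m. L = 4*pi*R^2*sigma*T^4 = 4*pi*(4.751631e+10)^2 * 5.67e-8 * 19572^4 = 2.360582403e+32 W. L/L_sun = 2.360582403e+32 / 3.828e26 = 616662.0697

616662.0697 L_sun


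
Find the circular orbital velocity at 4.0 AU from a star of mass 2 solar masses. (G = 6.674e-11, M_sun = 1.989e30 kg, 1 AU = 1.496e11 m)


v = sqrt(GM/r) = sqrt(6.674e-11 * 3.978e+30 / 5.984e+11) = 21063.4593

21063.4593 m/s


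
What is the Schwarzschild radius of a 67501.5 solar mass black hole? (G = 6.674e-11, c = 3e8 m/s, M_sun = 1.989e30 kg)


M = 67501.5 * 1.989e30 kg = 1.342604835e+35 kg. rs = 2GM/c^2 = 2 * 6.674e-11 * 1.342604835e+35 / (3e8)^2 = 1.991e+08

1.991e+08 m


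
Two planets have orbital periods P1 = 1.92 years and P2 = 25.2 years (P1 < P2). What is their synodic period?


1/P_syn = |1/P1 - 1/P2| = |1/1.92 - 1/25.2| => P_syn = 2.0784

2.0784 years


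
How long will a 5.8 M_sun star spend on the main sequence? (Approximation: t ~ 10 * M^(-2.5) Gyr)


t = 10 * M^(-2.5) = 10 * 5.8^(-2.5) = 0.1234

0.1234 Gyr


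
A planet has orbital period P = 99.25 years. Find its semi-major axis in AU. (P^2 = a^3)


a = P^(2/3) = 99.25^(2/3) = 21.4365

21.4365 AU


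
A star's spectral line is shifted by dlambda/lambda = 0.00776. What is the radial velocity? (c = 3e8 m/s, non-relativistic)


v = (dlambda/lambda) * c = 0.00776 * 3e8 = 2.328e+06

2.328e+06 m/s


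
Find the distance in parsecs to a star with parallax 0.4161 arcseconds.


d = 1/p = 1/0.4161 = 2.4033

2.4033 pc


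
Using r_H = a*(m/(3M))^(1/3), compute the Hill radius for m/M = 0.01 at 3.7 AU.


r_H = a * (m/3M)^(1/3) = 3.7 * (0.01/3)^(1/3) = 0.5527

0.5527 AU


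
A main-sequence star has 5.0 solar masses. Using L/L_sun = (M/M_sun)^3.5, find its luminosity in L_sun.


L/L_sun = (M/M_sun)^3.5 = 5.0^3.5 = 279.5085

279.5085 L_sun


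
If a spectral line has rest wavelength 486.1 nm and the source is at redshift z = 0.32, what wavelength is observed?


lam_obs = lam_emit * (1 + z) = 486.1 * (1 + 0.32) = 641.652

641.652 nm


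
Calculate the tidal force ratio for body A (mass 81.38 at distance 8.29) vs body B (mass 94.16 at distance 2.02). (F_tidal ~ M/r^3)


Ratio = (M1/r1^3) / (M2/r2^3) = (81.38/8.29^3) / (94.16/2.02^3) = 0.0125

0.0125


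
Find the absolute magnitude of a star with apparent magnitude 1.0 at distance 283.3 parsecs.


M = m - 5*log10(d) + 5 = 1.0 - 5*log10(283.3) + 5 = -6.2612

-6.2612


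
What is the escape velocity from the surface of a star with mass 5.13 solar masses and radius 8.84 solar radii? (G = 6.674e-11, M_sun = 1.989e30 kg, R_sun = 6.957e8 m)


M = 5.13 * 1.989e30 kg = 1.020357e+31 kg; R = 8.84 * 6.957e8 m = 6.149988e+09 m. v_esc = sqrt(2GM/R) = sqrt(2 * 6.674e-11 * 1.020357e+31 / 6.149988e+09) = 470594.7078

470594.7078 m/s


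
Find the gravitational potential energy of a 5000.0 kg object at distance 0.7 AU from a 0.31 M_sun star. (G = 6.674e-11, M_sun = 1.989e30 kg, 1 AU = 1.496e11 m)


M = 0.31 * 1.989e30 kg = 6.1659e+29 kg; r = 0.7 AU * 1.496e11 m/AU = 1.0472e+11 m. U = -GM*m/r = -(6.674e-11 * 6.1659e+29 * 5000.0) / 1.0472e+11 = -1.965e+12

-1.965e+12 J


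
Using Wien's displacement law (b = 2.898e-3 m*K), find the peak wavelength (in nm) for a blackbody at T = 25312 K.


lam_max = b / T = 2.898e-3 / 25312 = 1.145e-07 m = 114.4912 nm

114.4912 nm


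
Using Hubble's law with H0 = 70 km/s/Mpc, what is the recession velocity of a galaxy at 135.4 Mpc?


v = H0 * d = 70 * 135.4 = 9478.0

9478.0 km/s


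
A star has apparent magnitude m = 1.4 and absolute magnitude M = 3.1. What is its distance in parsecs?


d = 10^((m - M + 5)/5) = 10^((1.4 - 3.1 + 5)/5) = 4.5709

4.5709 pc


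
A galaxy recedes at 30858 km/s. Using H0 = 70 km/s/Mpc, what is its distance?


d = v / H0 = 30858 / 70 = 440.8286

440.8286 Mpc


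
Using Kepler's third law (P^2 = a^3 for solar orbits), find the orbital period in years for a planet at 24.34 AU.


P = a^(3/2) = 24.34^1.5 = 120.0828

120.0828 years


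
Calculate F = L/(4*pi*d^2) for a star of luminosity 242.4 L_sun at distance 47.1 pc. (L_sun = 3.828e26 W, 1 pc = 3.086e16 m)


F = L / (4*pi*d^2) = 9.279e+28 / (4*pi*(1.454e+18)^2) = 3.495e-09

3.495e-09 W/m^2


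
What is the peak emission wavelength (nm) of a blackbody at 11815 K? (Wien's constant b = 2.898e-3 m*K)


lam_max = b / T = 2.898e-3 / 11815 = 2.453e-07 m = 245.2814 nm

245.2814 nm


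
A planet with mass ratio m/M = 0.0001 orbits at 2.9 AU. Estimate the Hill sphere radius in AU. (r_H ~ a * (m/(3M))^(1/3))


r_H = a * (m/3M)^(1/3) = 2.9 * (0.0001/3)^(1/3) = 0.0933

0.0933 AU


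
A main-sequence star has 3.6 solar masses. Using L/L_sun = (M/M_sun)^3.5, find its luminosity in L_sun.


L/L_sun = (M/M_sun)^3.5 = 3.6^3.5 = 88.5235

88.5235 L_sun


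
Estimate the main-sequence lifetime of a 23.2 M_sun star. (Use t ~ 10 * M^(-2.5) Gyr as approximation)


t = 10 * M^(-2.5) = 10 * 23.2^(-2.5) = 0.0039

0.0039 Gyr


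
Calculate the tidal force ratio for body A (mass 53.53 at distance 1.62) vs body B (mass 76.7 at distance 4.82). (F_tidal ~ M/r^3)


Ratio = (M1/r1^3) / (M2/r2^3) = (53.53/1.62^3) / (76.7/4.82^3) = 18.3822

18.3822


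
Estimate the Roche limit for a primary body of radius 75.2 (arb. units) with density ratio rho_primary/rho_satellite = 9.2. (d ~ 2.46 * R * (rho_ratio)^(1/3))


d_Roche = 2.46 * 75.2 * 9.2^(1/3) = 387.6284

387.6284


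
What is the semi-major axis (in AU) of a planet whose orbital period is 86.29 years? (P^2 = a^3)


a = P^(2/3) = 86.29^(2/3) = 19.5272

19.5272 AU


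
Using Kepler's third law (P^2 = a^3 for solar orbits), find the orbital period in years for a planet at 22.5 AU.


P = a^(3/2) = 22.5^1.5 = 106.7269

106.7269 years


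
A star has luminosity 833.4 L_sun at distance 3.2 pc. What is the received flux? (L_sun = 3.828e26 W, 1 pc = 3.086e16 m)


F = L / (4*pi*d^2) = 3.190e+29 / (4*pi*(9.875e+16)^2) = 2.603e-06

2.603e-06 W/m^2


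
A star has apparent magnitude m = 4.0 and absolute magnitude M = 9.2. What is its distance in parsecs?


d = 10^((m - M + 5)/5) = 10^((4.0 - 9.2 + 5)/5) = 0.912

0.912 pc


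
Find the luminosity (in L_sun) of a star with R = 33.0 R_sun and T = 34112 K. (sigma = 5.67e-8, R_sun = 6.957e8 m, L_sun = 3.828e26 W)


R = 33.0 * 6.957e8 m = 2.29581e+10 m. L = 4*pi*R^2*sigma*T^4 = 4*pi*(2.29581e+10)^2 * 5.67e-8 * 34112^4 = 5.085030257e+32 W. L/L_sun = 5.085030257e+32 / 3.828e26 = 1.328e+06

1.328e+06 L_sun


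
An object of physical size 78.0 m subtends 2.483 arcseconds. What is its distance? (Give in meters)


D = size / theta_rad, theta_rad = 2.483 * pi/(180*3600) = 1.204e-05, D = 6.480e+06

6.480e+06 m


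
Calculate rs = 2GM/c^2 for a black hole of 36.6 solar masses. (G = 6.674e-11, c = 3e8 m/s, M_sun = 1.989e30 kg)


M = 36.6 * 1.989e30 kg = 7.27974e+31 kg. rs = 2GM/c^2 = 2 * 6.674e-11 * 7.27974e+31 / (3e8)^2 = 107966.6328

107966.6328 m


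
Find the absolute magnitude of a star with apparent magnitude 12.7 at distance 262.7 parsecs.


M = m - 5*log10(d) + 5 = 12.7 - 5*log10(262.7) + 5 = 5.6027

5.6027


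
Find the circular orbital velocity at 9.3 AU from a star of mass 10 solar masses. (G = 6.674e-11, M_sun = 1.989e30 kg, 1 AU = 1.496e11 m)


v = sqrt(GM/r) = sqrt(6.674e-11 * 1.989e+31 / 1.391e+12) = 30888.9554

30888.9554 m/s


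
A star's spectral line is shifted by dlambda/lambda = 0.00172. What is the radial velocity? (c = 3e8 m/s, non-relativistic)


v = (dlambda/lambda) * c = 0.00172 * 3e8 = 516000.0

516000.0 m/s


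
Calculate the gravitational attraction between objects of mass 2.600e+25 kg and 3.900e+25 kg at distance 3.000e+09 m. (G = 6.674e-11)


F = G*m1*m2/r^2 = 6.674e-11 * 2.600e+25 * 3.900e+25 / (3.000e+09)^2 = 6.674e-11 * 1.014e+51 / 9.000e+18 = 7.519e+21

7.519e+21 N


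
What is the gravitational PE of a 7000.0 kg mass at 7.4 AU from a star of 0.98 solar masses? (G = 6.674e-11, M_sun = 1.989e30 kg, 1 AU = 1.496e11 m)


M = 0.98 * 1.989e30 kg = 1.94922e+30 kg; r = 7.4 AU * 1.496e11 m/AU = 1.10704e+12 m. U = -GM*m/r = -(6.674e-11 * 1.94922e+30 * 7000.0) / 1.10704e+12 = -8.226e+11

-8.226e+11 J


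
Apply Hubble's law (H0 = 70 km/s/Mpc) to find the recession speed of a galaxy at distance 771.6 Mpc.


v = H0 * d = 70 * 771.6 = 54012.0

54012.0 km/s


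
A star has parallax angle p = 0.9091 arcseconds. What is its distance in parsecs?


d = 1/p = 1/0.9091 = 1.1

1.1 pc


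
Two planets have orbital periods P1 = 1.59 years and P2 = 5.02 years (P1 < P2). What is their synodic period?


1/P_syn = |1/P1 - 1/P2| = |1/1.59 - 1/5.02| => P_syn = 2.3271

2.3271 years


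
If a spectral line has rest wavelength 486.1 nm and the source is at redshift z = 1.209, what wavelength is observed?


lam_obs = lam_emit * (1 + z) = 486.1 * (1 + 1.209) = 1073.7949

1073.7949 nm


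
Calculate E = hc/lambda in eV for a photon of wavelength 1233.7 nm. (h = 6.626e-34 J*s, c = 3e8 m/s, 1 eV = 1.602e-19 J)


E = hc/lambda = 6.626e-34 * 3e8 / 1.234e-06 = 1.611e-19 J = 1.0058 eV

1.0058 eV


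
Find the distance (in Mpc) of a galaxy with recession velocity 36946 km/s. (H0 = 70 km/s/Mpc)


d = v / H0 = 36946 / 70 = 527.8

527.8 Mpc


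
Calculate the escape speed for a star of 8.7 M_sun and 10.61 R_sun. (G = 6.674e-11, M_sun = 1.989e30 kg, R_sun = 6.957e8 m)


M = 8.7 * 1.989e30 kg = 1.73043e+31 kg; R = 10.61 * 6.957e8 m = 7.381377e+09 m. v_esc = sqrt(2GM/R) = sqrt(2 * 6.674e-11 * 1.73043e+31 / 7.381377e+09) = 559392.2217

559392.2217 m/s


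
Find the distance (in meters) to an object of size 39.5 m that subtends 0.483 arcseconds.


D = size / theta_rad, theta_rad = 0.483 * pi/(180*3600) = 2.342e-06, D = 1.687e+07

1.687e+07 m


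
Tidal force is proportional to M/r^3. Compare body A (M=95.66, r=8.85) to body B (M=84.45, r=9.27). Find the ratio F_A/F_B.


Ratio = (M1/r1^3) / (M2/r2^3) = (95.66/8.85^3) / (84.45/9.27^3) = 1.3018

1.3018


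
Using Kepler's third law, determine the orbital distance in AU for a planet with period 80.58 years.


a = P^(2/3) = 80.58^(2/3) = 18.656

18.656 AU


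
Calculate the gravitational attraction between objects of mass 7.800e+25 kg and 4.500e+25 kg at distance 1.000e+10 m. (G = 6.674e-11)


F = G*m1*m2/r^2 = 6.674e-11 * 7.800e+25 * 4.500e+25 / (1.000e+10)^2 = 6.674e-11 * 3.510e+51 / 1.000e+20 = 2.343e+21

2.343e+21 N


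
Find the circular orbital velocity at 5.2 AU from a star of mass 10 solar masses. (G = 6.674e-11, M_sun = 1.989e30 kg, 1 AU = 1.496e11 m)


v = sqrt(GM/r) = sqrt(6.674e-11 * 1.989e+31 / 7.779e+11) = 41308.8423

41308.8423 m/s


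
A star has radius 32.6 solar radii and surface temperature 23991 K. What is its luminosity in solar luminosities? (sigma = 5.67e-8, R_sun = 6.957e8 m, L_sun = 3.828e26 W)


R = 32.6 * 6.957e8 m = 2.267982e+10 m. L = 4*pi*R^2*sigma*T^4 = 4*pi*(2.267982e+10)^2 * 5.67e-8 * 23991^4 = 1.214130957e+32 W. L/L_sun = 1.214130957e+32 / 3.828e26 = 317171.0965

317171.0965 L_sun


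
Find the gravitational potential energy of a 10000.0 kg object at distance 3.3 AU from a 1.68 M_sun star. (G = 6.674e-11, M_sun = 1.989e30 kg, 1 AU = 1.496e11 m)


M = 1.68 * 1.989e30 kg = 3.34152e+30 kg; r = 3.3 AU * 1.496e11 m/AU = 4.9368e+11 m. U = -GM*m/r = -(6.674e-11 * 3.34152e+30 * 10000.0) / 4.9368e+11 = -4.517e+12

-4.517e+12 J


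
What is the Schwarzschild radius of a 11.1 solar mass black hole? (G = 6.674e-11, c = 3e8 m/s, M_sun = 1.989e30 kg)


M = 11.1 * 1.989e30 kg = 2.20779e+31 kg. rs = 2GM/c^2 = 2 * 6.674e-11 * 2.20779e+31 / (3e8)^2 = 32743.9788

32743.9788 m


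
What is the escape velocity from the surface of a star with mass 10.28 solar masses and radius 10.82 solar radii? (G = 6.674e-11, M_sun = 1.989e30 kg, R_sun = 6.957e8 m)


M = 10.28 * 1.989e30 kg = 2.044692e+31 kg; R = 10.82 * 6.957e8 m = 7.527474e+09 m. v_esc = sqrt(2GM/R) = sqrt(2 * 6.674e-11 * 2.044692e+31 / 7.527474e+09) = 602139.9135

602139.9135 m/s


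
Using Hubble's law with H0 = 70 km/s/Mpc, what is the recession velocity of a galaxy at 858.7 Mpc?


v = H0 * d = 70 * 858.7 = 60109.0

60109.0 km/s


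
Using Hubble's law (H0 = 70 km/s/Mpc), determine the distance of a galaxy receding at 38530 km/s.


d = v / H0 = 38530 / 70 = 550.4286

550.4286 Mpc


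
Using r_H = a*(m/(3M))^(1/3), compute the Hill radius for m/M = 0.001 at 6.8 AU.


r_H = a * (m/3M)^(1/3) = 6.8 * (0.001/3)^(1/3) = 0.4715

0.4715 AU


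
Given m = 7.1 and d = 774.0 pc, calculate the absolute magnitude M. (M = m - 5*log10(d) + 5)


M = m - 5*log10(d) + 5 = 7.1 - 5*log10(774.0) + 5 = -2.3437

-2.3437


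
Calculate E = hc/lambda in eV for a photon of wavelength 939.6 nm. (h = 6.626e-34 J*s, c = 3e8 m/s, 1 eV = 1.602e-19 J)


E = hc/lambda = 6.626e-34 * 3e8 / 9.396e-07 = 2.116e-19 J = 1.3206 eV

1.3206 eV


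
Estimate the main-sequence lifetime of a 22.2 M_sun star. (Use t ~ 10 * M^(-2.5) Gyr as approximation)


t = 10 * M^(-2.5) = 10 * 22.2^(-2.5) = 0.0043

0.0043 Gyr


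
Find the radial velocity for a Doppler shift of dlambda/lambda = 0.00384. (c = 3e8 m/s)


v = (dlambda/lambda) * c = 0.00384 * 3e8 = 1.152e+06

1.152e+06 m/s


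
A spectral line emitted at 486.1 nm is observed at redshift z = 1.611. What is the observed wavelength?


lam_obs = lam_emit * (1 + z) = 486.1 * (1 + 1.611) = 1269.2071

1269.2071 nm


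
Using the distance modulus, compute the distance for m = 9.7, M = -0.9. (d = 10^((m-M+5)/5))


d = 10^((m - M + 5)/5) = 10^((9.7 - -0.9 + 5)/5) = 1318.2567

1318.2567 pc


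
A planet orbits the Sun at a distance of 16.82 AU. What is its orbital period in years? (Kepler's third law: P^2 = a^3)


P = a^(3/2) = 16.82^1.5 = 68.9825

68.9825 years


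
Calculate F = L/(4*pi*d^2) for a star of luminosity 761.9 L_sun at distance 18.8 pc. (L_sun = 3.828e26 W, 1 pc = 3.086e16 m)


F = L / (4*pi*d^2) = 2.917e+29 / (4*pi*(5.802e+17)^2) = 6.895e-08

6.895e-08 W/m^2


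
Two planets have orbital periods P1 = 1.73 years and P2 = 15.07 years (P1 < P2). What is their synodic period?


1/P_syn = |1/P1 - 1/P2| = |1/1.73 - 1/15.07| => P_syn = 1.9544

1.9544 years


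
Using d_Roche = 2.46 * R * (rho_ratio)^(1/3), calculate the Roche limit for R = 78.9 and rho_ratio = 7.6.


d_Roche = 2.46 * 78.9 * 7.6^(1/3) = 381.6073

381.6073


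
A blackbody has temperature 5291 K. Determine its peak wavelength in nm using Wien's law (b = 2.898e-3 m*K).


lam_max = b / T = 2.898e-3 / 5291 = 5.477e-07 m = 547.7225 nm

547.7225 nm


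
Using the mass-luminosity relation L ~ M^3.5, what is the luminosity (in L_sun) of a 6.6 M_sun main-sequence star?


L/L_sun = (M/M_sun)^3.5 = 6.6^3.5 = 738.5906

738.5906 L_sun


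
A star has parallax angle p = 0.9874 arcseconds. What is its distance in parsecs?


d = 1/p = 1/0.9874 = 1.0128

1.0128 pc


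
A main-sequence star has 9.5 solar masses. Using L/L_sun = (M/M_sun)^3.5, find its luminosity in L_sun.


L/L_sun = (M/M_sun)^3.5 = 9.5^3.5 = 2642.6072

2642.6072 L_sun


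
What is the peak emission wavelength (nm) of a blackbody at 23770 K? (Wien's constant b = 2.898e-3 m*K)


lam_max = b / T = 2.898e-3 / 23770 = 1.219e-07 m = 121.9184 nm

121.9184 nm


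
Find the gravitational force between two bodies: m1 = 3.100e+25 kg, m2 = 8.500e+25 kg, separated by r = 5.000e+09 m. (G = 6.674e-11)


F = G*m1*m2/r^2 = 6.674e-11 * 3.100e+25 * 8.500e+25 / (5.000e+09)^2 = 6.674e-11 * 2.635e+51 / 2.500e+19 = 7.034e+21

7.034e+21 N


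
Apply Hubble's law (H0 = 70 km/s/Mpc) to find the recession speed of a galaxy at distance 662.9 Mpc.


v = H0 * d = 70 * 662.9 = 46403.0

46403.0 km/s


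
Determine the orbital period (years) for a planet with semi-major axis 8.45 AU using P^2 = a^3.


P = a^(3/2) = 8.45^1.5 = 24.5632

24.5632 years


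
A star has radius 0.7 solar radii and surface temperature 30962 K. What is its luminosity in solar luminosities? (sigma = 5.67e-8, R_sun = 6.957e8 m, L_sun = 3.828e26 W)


R = 0.7 * 6.957e8 m = 4.8699e+08 m. L = 4*pi*R^2*sigma*T^4 = 4*pi*(4.8699e+08)^2 * 5.67e-8 * 30962^4 = 1.552919827e+29 W. L/L_sun = 1.552919827e+29 / 3.828e26 = 405.6739

405.6739 L_sun


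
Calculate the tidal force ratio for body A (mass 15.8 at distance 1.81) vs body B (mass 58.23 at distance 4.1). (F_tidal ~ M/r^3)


Ratio = (M1/r1^3) / (M2/r2^3) = (15.8/1.81^3) / (58.23/4.1^3) = 3.1537

3.1537


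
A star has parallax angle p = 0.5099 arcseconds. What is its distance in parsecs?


d = 1/p = 1/0.5099 = 1.9612

1.9612 pc


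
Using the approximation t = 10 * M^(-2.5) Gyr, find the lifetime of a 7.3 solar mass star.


t = 10 * M^(-2.5) = 10 * 7.3^(-2.5) = 0.0695

0.0695 Gyr


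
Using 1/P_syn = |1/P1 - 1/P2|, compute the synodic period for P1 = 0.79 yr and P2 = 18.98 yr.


1/P_syn = |1/P1 - 1/P2| = |1/0.79 - 1/18.98| => P_syn = 0.8243

0.8243 years


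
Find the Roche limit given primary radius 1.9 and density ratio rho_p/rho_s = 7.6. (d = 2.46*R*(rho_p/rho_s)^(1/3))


d_Roche = 2.46 * 1.9 * 7.6^(1/3) = 9.1895

9.1895


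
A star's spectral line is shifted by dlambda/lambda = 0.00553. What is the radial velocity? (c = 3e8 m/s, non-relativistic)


v = (dlambda/lambda) * c = 0.00553 * 3e8 = 1.659e+06

1.659e+06 m/s


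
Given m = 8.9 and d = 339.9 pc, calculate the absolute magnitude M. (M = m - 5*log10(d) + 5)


M = m - 5*log10(d) + 5 = 8.9 - 5*log10(339.9) + 5 = 1.2432

1.2432


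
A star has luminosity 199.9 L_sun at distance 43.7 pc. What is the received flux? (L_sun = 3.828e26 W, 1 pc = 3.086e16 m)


F = L / (4*pi*d^2) = 7.652e+28 / (4*pi*(1.349e+18)^2) = 3.348e-09

3.348e-09 W/m^2


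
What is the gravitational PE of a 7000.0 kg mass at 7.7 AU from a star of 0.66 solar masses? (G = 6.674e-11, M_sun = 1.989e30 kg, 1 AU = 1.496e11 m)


M = 0.66 * 1.989e30 kg = 1.31274e+30 kg; r = 7.7 AU * 1.496e11 m/AU = 1.15192e+12 m. U = -GM*m/r = -(6.674e-11 * 1.31274e+30 * 7000.0) / 1.15192e+12 = -5.324e+11

-5.324e+11 J


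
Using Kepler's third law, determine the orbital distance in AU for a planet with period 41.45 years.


a = P^(2/3) = 41.45^(2/3) = 11.977

11.977 AU


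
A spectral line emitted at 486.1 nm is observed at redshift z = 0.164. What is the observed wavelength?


lam_obs = lam_emit * (1 + z) = 486.1 * (1 + 0.164) = 565.8204

565.8204 nm


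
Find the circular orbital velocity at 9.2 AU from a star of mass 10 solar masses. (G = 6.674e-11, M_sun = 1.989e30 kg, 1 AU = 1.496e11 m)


v = sqrt(GM/r) = sqrt(6.674e-11 * 1.989e+31 / 1.376e+12) = 31056.3764

31056.3764 m/s


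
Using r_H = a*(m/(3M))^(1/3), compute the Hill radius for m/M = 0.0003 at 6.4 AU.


r_H = a * (m/3M)^(1/3) = 6.4 * (0.0003/3)^(1/3) = 0.2971

0.2971 AU


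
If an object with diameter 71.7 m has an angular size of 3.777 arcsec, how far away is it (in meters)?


D = size / theta_rad, theta_rad = 3.777 * pi/(180*3600) = 1.831e-05, D = 3.916e+06

3.916e+06 m


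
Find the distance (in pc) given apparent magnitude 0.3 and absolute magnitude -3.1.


d = 10^((m - M + 5)/5) = 10^((0.3 - -3.1 + 5)/5) = 47.863

47.863 pc


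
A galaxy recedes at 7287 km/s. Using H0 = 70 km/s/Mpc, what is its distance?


d = v / H0 = 7287 / 70 = 104.1

104.1 Mpc


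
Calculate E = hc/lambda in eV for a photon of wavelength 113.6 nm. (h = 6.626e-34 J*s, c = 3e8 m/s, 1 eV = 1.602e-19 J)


E = hc/lambda = 6.626e-34 * 3e8 / 1.136e-07 = 1.750e-18 J = 10.9227 eV

10.9227 eV


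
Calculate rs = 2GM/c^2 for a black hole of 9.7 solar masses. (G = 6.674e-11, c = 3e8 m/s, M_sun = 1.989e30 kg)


M = 9.7 * 1.989e30 kg = 1.92933e+31 kg. rs = 2GM/c^2 = 2 * 6.674e-11 * 1.92933e+31 / (3e8)^2 = 28614.1076

28614.1076 m


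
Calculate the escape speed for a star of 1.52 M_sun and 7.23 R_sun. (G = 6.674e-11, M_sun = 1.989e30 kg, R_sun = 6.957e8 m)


M = 1.52 * 1.989e30 kg = 3.02328e+30 kg; R = 7.23 * 6.957e8 m = 5.029911e+09 m. v_esc = sqrt(2GM/R) = sqrt(2 * 6.674e-11 * 3.02328e+30 / 5.029911e+09) = 283248.184

283248.184 m/s


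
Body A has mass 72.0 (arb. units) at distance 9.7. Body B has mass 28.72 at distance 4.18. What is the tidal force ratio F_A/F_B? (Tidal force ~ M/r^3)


Ratio = (M1/r1^3) / (M2/r2^3) = (72.0/9.7^3) / (28.72/4.18^3) = 0.2006

0.2006


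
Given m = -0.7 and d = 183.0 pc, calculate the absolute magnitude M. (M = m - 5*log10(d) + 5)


M = m - 5*log10(d) + 5 = -0.7 - 5*log10(183.0) + 5 = -7.0123

-7.0123


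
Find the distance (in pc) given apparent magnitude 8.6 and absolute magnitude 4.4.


d = 10^((m - M + 5)/5) = 10^((8.6 - 4.4 + 5)/5) = 69.1831

69.1831 pc


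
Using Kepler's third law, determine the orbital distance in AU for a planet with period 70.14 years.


a = P^(2/3) = 70.14^(2/3) = 17.0076

17.0076 AU


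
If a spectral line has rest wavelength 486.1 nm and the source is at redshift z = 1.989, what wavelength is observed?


lam_obs = lam_emit * (1 + z) = 486.1 * (1 + 1.989) = 1452.9529

1452.9529 nm


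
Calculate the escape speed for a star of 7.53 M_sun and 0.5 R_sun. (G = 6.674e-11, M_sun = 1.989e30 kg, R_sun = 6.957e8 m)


M = 7.53 * 1.989e30 kg = 1.497717e+31 kg; R = 0.5 * 6.957e8 m = 3.4785e+08 m. v_esc = sqrt(2GM/R) = sqrt(2 * 6.674e-11 * 1.497717e+31 / 3.4785e+08) = 2.397e+06

2.397e+06 m/s


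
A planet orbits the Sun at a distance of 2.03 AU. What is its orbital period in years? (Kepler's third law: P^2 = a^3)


P = a^(3/2) = 2.03^1.5 = 2.8923

2.8923 years


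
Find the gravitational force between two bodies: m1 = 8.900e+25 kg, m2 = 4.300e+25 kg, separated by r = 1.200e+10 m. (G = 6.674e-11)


F = G*m1*m2/r^2 = 6.674e-11 * 8.900e+25 * 4.300e+25 / (1.200e+10)^2 = 6.674e-11 * 3.827e+51 / 1.440e+20 = 1.774e+21

1.774e+21 N


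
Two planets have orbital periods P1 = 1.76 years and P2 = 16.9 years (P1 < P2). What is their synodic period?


1/P_syn = |1/P1 - 1/P2| = |1/1.76 - 1/16.9| => P_syn = 1.9646

1.9646 years


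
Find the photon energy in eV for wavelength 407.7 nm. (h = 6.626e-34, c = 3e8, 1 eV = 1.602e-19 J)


E = hc/lambda = 6.626e-34 * 3e8 / 4.077e-07 = 4.876e-19 J = 3.0435 eV

3.0435 eV


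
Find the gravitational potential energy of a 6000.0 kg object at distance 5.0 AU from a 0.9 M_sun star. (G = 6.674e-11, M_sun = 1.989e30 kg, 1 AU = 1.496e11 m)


M = 0.9 * 1.989e30 kg = 1.7901e+30 kg; r = 5.0 AU * 1.496e11 m/AU = 7.48e+11 m. U = -GM*m/r = -(6.674e-11 * 1.7901e+30 * 6000.0) / 7.48e+11 = -9.583e+11

-9.583e+11 J


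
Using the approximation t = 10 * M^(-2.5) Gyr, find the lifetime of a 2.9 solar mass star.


t = 10 * M^(-2.5) = 10 * 2.9^(-2.5) = 0.6982

0.6982 Gyr


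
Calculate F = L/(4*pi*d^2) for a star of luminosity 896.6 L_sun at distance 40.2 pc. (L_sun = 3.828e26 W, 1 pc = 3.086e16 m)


F = L / (4*pi*d^2) = 3.432e+29 / (4*pi*(1.241e+18)^2) = 1.775e-08

1.775e-08 W/m^2


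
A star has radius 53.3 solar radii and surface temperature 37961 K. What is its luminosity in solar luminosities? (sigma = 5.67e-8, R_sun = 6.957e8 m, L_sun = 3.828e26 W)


R = 53.3 * 6.957e8 m = 3.708081e+10 m. L = 4*pi*R^2*sigma*T^4 = 4*pi*(3.708081e+10)^2 * 5.67e-8 * 37961^4 = 2.034426131e+33 W. L/L_sun = 2.034426131e+33 / 3.828e26 = 5.315e+06

5.315e+06 L_sun


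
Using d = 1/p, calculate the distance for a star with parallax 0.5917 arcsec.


d = 1/p = 1/0.5917 = 1.69

1.69 pc


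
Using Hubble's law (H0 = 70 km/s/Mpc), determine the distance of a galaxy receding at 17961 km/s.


d = v / H0 = 17961 / 70 = 256.5857

256.5857 Mpc


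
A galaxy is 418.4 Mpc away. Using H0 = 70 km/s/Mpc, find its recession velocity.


v = H0 * d = 70 * 418.4 = 29288.0

29288.0 km/s


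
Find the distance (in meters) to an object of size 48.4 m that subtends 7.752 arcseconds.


D = size / theta_rad, theta_rad = 7.752 * pi/(180*3600) = 3.758e-05, D = 1.288e+06

1.288e+06 m


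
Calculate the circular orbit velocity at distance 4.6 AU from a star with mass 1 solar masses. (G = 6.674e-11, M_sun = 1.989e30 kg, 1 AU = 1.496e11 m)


v = sqrt(GM/r) = sqrt(6.674e-11 * 1.989e+30 / 6.882e+11) = 13888.8338

13888.8338 m/s


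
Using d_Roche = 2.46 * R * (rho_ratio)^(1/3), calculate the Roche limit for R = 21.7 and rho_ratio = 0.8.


d_Roche = 2.46 * 21.7 * 0.8^(1/3) = 49.5555

49.5555


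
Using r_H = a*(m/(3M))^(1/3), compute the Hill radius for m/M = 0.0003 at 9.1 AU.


r_H = a * (m/3M)^(1/3) = 9.1 * (0.0003/3)^(1/3) = 0.4224

0.4224 AU


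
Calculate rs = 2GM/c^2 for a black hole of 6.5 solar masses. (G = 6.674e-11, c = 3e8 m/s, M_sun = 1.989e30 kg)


M = 6.5 * 1.989e30 kg = 1.29285e+31 kg. rs = 2GM/c^2 = 2 * 6.674e-11 * 1.29285e+31 / (3e8)^2 = 19174.402

19174.402 m


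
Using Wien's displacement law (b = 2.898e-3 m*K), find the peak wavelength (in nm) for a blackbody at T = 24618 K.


lam_max = b / T = 2.898e-3 / 24618 = 1.177e-07 m = 117.7187 nm

117.7187 nm


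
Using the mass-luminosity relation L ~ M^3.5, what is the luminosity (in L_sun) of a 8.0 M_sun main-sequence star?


L/L_sun = (M/M_sun)^3.5 = 8.0^3.5 = 1448.1547

1448.1547 L_sun


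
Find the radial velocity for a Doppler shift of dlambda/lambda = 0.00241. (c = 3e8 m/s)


v = (dlambda/lambda) * c = 0.00241 * 3e8 = 723000.0

723000.0 m/s


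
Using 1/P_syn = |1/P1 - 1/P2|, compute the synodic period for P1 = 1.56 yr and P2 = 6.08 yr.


1/P_syn = |1/P1 - 1/P2| = |1/1.56 - 1/6.08| => P_syn = 2.0984

2.0984 years


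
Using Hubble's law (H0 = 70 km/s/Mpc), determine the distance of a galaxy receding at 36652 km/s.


d = v / H0 = 36652 / 70 = 523.6

523.6 Mpc


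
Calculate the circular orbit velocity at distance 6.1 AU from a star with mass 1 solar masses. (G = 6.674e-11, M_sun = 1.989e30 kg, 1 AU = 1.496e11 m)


v = sqrt(GM/r) = sqrt(6.674e-11 * 1.989e+30 / 9.126e+11) = 12060.9017

12060.9017 m/s


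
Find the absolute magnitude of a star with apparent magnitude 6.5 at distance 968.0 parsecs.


M = m - 5*log10(d) + 5 = 6.5 - 5*log10(968.0) + 5 = -3.4294

-3.4294


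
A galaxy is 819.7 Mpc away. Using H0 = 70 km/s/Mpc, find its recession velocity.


v = H0 * d = 70 * 819.7 = 57379.0

57379.0 km/s


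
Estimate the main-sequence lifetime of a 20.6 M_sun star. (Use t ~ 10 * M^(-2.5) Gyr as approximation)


t = 10 * M^(-2.5) = 10 * 20.6^(-2.5) = 0.0052

0.0052 Gyr


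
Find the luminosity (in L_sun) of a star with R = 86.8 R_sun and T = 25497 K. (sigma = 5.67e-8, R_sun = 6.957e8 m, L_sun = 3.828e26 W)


R = 86.8 * 6.957e8 m = 6.038676e+10 m. L = 4*pi*R^2*sigma*T^4 = 4*pi*(6.038676e+10)^2 * 5.67e-8 * 25497^4 = 1.0980768e+33 W. L/L_sun = 1.0980768e+33 / 3.828e26 = 2.869e+06

2.869e+06 L_sun


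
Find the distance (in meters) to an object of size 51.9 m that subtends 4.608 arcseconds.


D = size / theta_rad, theta_rad = 4.608 * pi/(180*3600) = 2.234e-05, D = 2.323e+06

2.323e+06 m


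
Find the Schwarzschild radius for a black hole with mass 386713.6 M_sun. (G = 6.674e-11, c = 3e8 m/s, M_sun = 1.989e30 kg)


M = 386713.6 * 1.989e30 kg = 7.691733504e+35 kg. rs = 2GM/c^2 = 2 * 6.674e-11 * 7.691733504e+35 / (3e8)^2 = 1.141e+09

1.141e+09 m


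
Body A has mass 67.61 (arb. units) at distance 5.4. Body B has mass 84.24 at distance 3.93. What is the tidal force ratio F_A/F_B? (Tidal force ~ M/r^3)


Ratio = (M1/r1^3) / (M2/r2^3) = (67.61/5.4^3) / (84.24/3.93^3) = 0.3094

0.3094


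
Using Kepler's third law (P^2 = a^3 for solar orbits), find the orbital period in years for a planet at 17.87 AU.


P = a^(3/2) = 17.87^1.5 = 75.5417

75.5417 years


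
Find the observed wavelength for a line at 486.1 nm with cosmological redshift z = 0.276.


lam_obs = lam_emit * (1 + z) = 486.1 * (1 + 0.276) = 620.2636

620.2636 nm


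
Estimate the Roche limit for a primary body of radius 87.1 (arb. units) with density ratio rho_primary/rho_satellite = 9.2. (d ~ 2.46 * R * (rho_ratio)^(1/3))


d_Roche = 2.46 * 87.1 * 9.2^(1/3) = 448.9685

448.9685


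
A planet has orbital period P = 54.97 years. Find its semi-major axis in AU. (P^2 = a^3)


a = P^(2/3) = 54.97^(2/3) = 14.4572

14.4572 AU


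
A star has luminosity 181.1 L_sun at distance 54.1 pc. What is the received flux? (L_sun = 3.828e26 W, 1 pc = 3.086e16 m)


F = L / (4*pi*d^2) = 6.933e+28 / (4*pi*(1.670e+18)^2) = 1.979e-09

1.979e-09 W/m^2


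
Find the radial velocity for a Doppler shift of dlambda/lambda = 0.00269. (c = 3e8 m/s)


v = (dlambda/lambda) * c = 0.00269 * 3e8 = 807000.0

807000.0 m/s


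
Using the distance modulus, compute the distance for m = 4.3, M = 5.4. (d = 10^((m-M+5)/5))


d = 10^((m - M + 5)/5) = 10^((4.3 - 5.4 + 5)/5) = 6.0256

6.0256 pc


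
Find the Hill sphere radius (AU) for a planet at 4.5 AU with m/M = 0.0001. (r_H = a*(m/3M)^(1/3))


r_H = a * (m/3M)^(1/3) = 4.5 * (0.0001/3)^(1/3) = 0.1448

0.1448 AU


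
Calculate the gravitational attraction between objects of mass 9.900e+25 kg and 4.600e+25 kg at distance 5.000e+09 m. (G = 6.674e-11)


F = G*m1*m2/r^2 = 6.674e-11 * 9.900e+25 * 4.600e+25 / (5.000e+09)^2 = 6.674e-11 * 4.554e+51 / 2.500e+19 = 1.216e+22

1.216e+22 N


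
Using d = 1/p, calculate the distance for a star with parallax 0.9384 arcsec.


d = 1/p = 1/0.9384 = 1.0656

1.0656 pc


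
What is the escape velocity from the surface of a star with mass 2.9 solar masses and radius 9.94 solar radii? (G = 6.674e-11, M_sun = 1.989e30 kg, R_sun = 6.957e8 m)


M = 2.9 * 1.989e30 kg = 5.7681e+30 kg; R = 9.94 * 6.957e8 m = 6.915258e+09 m. v_esc = sqrt(2GM/R) = sqrt(2 * 6.674e-11 * 5.7681e+30 / 6.915258e+09) = 333672.4081

333672.4081 m/s


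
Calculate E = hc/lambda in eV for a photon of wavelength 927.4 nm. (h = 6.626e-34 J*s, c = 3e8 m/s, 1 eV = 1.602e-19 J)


E = hc/lambda = 6.626e-34 * 3e8 / 9.274e-07 = 2.143e-19 J = 1.338 eV

1.338 eV


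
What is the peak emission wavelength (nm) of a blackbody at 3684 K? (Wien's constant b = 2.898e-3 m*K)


lam_max = b / T = 2.898e-3 / 3684 = 7.866e-07 m = 786.645 nm

786.645 nm


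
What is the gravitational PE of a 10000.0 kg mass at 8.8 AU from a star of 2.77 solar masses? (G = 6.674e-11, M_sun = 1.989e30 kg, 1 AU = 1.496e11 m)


M = 2.77 * 1.989e30 kg = 5.50953e+30 kg; r = 8.8 AU * 1.496e11 m/AU = 1.31648e+12 m. U = -GM*m/r = -(6.674e-11 * 5.50953e+30 * 10000.0) / 1.31648e+12 = -2.793e+12

-2.793e+12 J


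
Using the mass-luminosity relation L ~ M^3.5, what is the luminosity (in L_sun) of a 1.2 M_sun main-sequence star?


L/L_sun = (M/M_sun)^3.5 = 1.2^3.5 = 1.8929

1.8929 L_sun


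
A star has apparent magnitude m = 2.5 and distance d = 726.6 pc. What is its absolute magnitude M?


M = m - 5*log10(d) + 5 = 2.5 - 5*log10(726.6) + 5 = -6.8065

-6.8065


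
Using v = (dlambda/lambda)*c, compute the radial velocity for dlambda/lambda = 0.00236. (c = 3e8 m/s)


v = (dlambda/lambda) * c = 0.00236 * 3e8 = 708000.0

708000.0 m/s


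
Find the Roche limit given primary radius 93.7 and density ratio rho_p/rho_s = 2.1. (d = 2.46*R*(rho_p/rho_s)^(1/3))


d_Roche = 2.46 * 93.7 * 2.1^(1/3) = 295.1761

295.1761
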